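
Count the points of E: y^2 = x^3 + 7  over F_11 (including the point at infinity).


For each x in F_11, count y with y^2 = x^3 + 0 x + 7 mod 11:
  x = 2: RHS = 4, y in [2, 9]  -> 2 point(s)
  x = 3: RHS = 1, y in [1, 10]  -> 2 point(s)
  x = 4: RHS = 5, y in [4, 7]  -> 2 point(s)
  x = 5: RHS = 0, y in [0]  -> 1 point(s)
  x = 6: RHS = 3, y in [5, 6]  -> 2 point(s)
  x = 7: RHS = 9, y in [3, 8]  -> 2 point(s)
Affine points: 11. Add the point at infinity: total = 12.

#E(F_11) = 12


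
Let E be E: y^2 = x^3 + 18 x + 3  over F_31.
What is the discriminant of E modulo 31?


4 a^3 + 27 b^2 = 4*18^3 + 27*3^2 = 23328 + 243 = 23571
Delta = -16 * (23571) = -377136
Delta mod 31 = 10

Delta = 10 (mod 31)


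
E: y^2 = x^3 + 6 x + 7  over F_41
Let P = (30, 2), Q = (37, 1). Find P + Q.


P != Q, so use the chord formula.
s = (y2 - y1) / (x2 - x1) = (40) / (7) mod 41 = 35
x3 = s^2 - x1 - x2 mod 41 = 35^2 - 30 - 37 = 10
y3 = s (x1 - x3) - y1 mod 41 = 35 * (30 - 10) - 2 = 1

P + Q = (10, 1)


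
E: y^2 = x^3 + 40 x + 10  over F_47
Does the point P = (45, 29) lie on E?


Check whether y^2 = x^3 + 40 x + 10 (mod 47) for (x, y) = (45, 29).
LHS: y^2 = 29^2 mod 47 = 42
RHS: x^3 + 40 x + 10 = 45^3 + 40*45 + 10 mod 47 = 16
LHS != RHS

No, not on the curve


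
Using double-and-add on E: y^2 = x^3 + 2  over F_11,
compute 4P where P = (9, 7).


k = 4 = 100_2 (binary, LSB first: 001)
Double-and-add from P = (9, 7):
  bit 0 = 0: acc unchanged = O
  bit 1 = 0: acc unchanged = O
  bit 2 = 1: acc = O + (9, 7) = (9, 7)

4P = (9, 7)


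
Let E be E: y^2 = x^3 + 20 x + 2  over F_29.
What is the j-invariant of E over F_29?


Delta = -16(4 a^3 + 27 b^2) mod 29 = 7
-1728 * (4 a)^3 = -1728 * (4*20)^3 mod 29 = 2
j = 2 * 7^(-1) mod 29 = 21

j = 21 (mod 29)


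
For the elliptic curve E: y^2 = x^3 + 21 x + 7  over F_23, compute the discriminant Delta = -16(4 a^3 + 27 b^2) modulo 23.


4 a^3 + 27 b^2 = 4*21^3 + 27*7^2 = 37044 + 1323 = 38367
Delta = -16 * (38367) = -613872
Delta mod 23 = 21

Delta = 21 (mod 23)


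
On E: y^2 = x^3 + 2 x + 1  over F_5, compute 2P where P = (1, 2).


Doubling: s = (3 x1^2 + a) / (2 y1)
s = (3*1^2 + 2) / (2*2) mod 5 = 0
x3 = s^2 - 2 x1 mod 5 = 0^2 - 2*1 = 3
y3 = s (x1 - x3) - y1 mod 5 = 0 * (1 - 3) - 2 = 3

2P = (3, 3)


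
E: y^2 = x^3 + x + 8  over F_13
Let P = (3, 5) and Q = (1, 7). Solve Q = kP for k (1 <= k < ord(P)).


Enumerate multiples of P until we hit Q = (1, 7):
  1P = (3, 5)
  2P = (6, 10)
  3P = (1, 7)
Match found at i = 3.

k = 3


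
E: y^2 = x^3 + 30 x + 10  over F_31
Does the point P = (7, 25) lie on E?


Check whether y^2 = x^3 + 30 x + 10 (mod 31) for (x, y) = (7, 25).
LHS: y^2 = 25^2 mod 31 = 5
RHS: x^3 + 30 x + 10 = 7^3 + 30*7 + 10 mod 31 = 5
LHS = RHS

Yes, on the curve


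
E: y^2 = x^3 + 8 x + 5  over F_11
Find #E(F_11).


For each x in F_11, count y with y^2 = x^3 + 8 x + 5 mod 11:
  x = 0: RHS = 5, y in [4, 7]  -> 2 point(s)
  x = 1: RHS = 3, y in [5, 6]  -> 2 point(s)
  x = 3: RHS = 1, y in [1, 10]  -> 2 point(s)
  x = 5: RHS = 5, y in [4, 7]  -> 2 point(s)
  x = 6: RHS = 5, y in [4, 7]  -> 2 point(s)
  x = 8: RHS = 9, y in [3, 8]  -> 2 point(s)
  x = 9: RHS = 3, y in [5, 6]  -> 2 point(s)
Affine points: 14. Add the point at infinity: total = 15.

#E(F_11) = 15


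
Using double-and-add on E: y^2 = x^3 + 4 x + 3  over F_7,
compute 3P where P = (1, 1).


k = 3 = 11_2 (binary, LSB first: 11)
Double-and-add from P = (1, 1):
  bit 0 = 1: acc = O + (1, 1) = (1, 1)
  bit 1 = 1: acc = (1, 1) + (5, 6) = (3, 0)

3P = (3, 0)


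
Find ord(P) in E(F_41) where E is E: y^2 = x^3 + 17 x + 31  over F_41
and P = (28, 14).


Compute successive multiples of P until we hit O:
  1P = (28, 14)
  2P = (34, 26)
  3P = (24, 35)
  4P = (14, 15)
  5P = (8, 8)
  6P = (26, 3)
  7P = (7, 40)
  8P = (4, 9)
  ... (continuing to 44P)
  44P = O

ord(P) = 44


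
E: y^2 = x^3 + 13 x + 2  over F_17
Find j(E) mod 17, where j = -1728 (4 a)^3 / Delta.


Delta = -16(4 a^3 + 27 b^2) mod 17 = 5
-1728 * (4 a)^3 = -1728 * (4*13)^3 mod 17 = 6
j = 6 * 5^(-1) mod 17 = 8

j = 8 (mod 17)


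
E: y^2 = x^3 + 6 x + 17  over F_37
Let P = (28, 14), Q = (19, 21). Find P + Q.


P != Q, so use the chord formula.
s = (y2 - y1) / (x2 - x1) = (7) / (28) mod 37 = 28
x3 = s^2 - x1 - x2 mod 37 = 28^2 - 28 - 19 = 34
y3 = s (x1 - x3) - y1 mod 37 = 28 * (28 - 34) - 14 = 3

P + Q = (34, 3)


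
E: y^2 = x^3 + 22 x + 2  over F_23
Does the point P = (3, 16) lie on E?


Check whether y^2 = x^3 + 22 x + 2 (mod 23) for (x, y) = (3, 16).
LHS: y^2 = 16^2 mod 23 = 3
RHS: x^3 + 22 x + 2 = 3^3 + 22*3 + 2 mod 23 = 3
LHS = RHS

Yes, on the curve


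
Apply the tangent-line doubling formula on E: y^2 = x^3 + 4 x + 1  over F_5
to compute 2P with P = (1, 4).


Doubling: s = (3 x1^2 + a) / (2 y1)
s = (3*1^2 + 4) / (2*4) mod 5 = 4
x3 = s^2 - 2 x1 mod 5 = 4^2 - 2*1 = 4
y3 = s (x1 - x3) - y1 mod 5 = 4 * (1 - 4) - 4 = 4

2P = (4, 4)


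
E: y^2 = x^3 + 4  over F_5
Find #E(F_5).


For each x in F_5, count y with y^2 = x^3 + 0 x + 4 mod 5:
  x = 0: RHS = 4, y in [2, 3]  -> 2 point(s)
  x = 1: RHS = 0, y in [0]  -> 1 point(s)
  x = 3: RHS = 1, y in [1, 4]  -> 2 point(s)
Affine points: 5. Add the point at infinity: total = 6.

#E(F_5) = 6


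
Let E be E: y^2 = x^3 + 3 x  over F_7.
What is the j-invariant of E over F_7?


Delta = -16(4 a^3 + 27 b^2) mod 7 = 1
-1728 * (4 a)^3 = -1728 * (4*3)^3 mod 7 = 6
j = 6 * 1^(-1) mod 7 = 6

j = 6 (mod 7)


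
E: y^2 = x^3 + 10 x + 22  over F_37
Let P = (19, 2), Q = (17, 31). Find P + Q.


P != Q, so use the chord formula.
s = (y2 - y1) / (x2 - x1) = (29) / (35) mod 37 = 4
x3 = s^2 - x1 - x2 mod 37 = 4^2 - 19 - 17 = 17
y3 = s (x1 - x3) - y1 mod 37 = 4 * (19 - 17) - 2 = 6

P + Q = (17, 6)


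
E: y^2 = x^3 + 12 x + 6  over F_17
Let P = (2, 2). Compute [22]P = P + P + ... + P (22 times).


k = 22 = 10110_2 (binary, LSB first: 01101)
Double-and-add from P = (2, 2):
  bit 0 = 0: acc unchanged = O
  bit 1 = 1: acc = O + (15, 5) = (15, 5)
  bit 2 = 1: acc = (15, 5) + (5, 2) = (1, 6)
  bit 3 = 0: acc unchanged = (1, 6)
  bit 4 = 1: acc = (1, 6) + (13, 9) = (2, 15)

22P = (2, 15)


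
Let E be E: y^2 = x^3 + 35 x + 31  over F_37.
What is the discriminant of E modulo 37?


4 a^3 + 27 b^2 = 4*35^3 + 27*31^2 = 171500 + 25947 = 197447
Delta = -16 * (197447) = -3159152
Delta mod 37 = 19

Delta = 19 (mod 37)


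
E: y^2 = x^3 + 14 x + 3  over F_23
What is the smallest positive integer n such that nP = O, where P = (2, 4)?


Compute successive multiples of P until we hit O:
  1P = (2, 4)
  2P = (8, 11)
  3P = (15, 0)
  4P = (8, 12)
  5P = (2, 19)
  6P = O

ord(P) = 6


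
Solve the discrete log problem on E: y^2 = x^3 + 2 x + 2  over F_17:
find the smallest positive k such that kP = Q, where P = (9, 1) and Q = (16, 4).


Enumerate multiples of P until we hit Q = (16, 4):
  1P = (9, 1)
  2P = (7, 6)
  3P = (3, 1)
  4P = (5, 16)
  5P = (16, 4)
Match found at i = 5.

k = 5


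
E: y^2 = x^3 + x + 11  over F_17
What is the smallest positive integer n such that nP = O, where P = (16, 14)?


Compute successive multiples of P until we hit O:
  1P = (16, 14)
  2P = (10, 16)
  3P = (10, 1)
  4P = (16, 3)
  5P = O

ord(P) = 5


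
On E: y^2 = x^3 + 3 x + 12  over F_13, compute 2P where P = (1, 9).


Doubling: s = (3 x1^2 + a) / (2 y1)
s = (3*1^2 + 3) / (2*9) mod 13 = 9
x3 = s^2 - 2 x1 mod 13 = 9^2 - 2*1 = 1
y3 = s (x1 - x3) - y1 mod 13 = 9 * (1 - 1) - 9 = 4

2P = (1, 4)


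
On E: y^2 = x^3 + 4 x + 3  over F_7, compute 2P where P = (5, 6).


k = 2 = 10_2 (binary, LSB first: 01)
Double-and-add from P = (5, 6):
  bit 0 = 0: acc unchanged = O
  bit 1 = 1: acc = O + (5, 1) = (5, 1)

2P = (5, 1)


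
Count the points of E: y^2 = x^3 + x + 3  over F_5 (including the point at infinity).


For each x in F_5, count y with y^2 = x^3 + 1 x + 3 mod 5:
  x = 1: RHS = 0, y in [0]  -> 1 point(s)
  x = 4: RHS = 1, y in [1, 4]  -> 2 point(s)
Affine points: 3. Add the point at infinity: total = 4.

#E(F_5) = 4


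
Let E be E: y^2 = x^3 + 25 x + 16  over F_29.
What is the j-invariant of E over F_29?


Delta = -16(4 a^3 + 27 b^2) mod 29 = 21
-1728 * (4 a)^3 = -1728 * (4*25)^3 mod 29 = 3
j = 3 * 21^(-1) mod 29 = 25

j = 25 (mod 29)


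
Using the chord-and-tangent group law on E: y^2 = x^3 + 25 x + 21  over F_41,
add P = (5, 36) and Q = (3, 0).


P != Q, so use the chord formula.
s = (y2 - y1) / (x2 - x1) = (5) / (39) mod 41 = 18
x3 = s^2 - x1 - x2 mod 41 = 18^2 - 5 - 3 = 29
y3 = s (x1 - x3) - y1 mod 41 = 18 * (5 - 29) - 36 = 24

P + Q = (29, 24)


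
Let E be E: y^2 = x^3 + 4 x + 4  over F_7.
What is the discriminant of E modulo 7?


4 a^3 + 27 b^2 = 4*4^3 + 27*4^2 = 256 + 432 = 688
Delta = -16 * (688) = -11008
Delta mod 7 = 3

Delta = 3 (mod 7)


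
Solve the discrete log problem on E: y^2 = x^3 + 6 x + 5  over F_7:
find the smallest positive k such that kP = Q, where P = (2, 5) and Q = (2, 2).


Enumerate multiples of P until we hit Q = (2, 2):
  1P = (2, 5)
  2P = (4, 4)
  3P = (3, 6)
  4P = (3, 1)
  5P = (4, 3)
  6P = (2, 2)
Match found at i = 6.

k = 6


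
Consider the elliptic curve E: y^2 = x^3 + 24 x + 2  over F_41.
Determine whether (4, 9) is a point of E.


Check whether y^2 = x^3 + 24 x + 2 (mod 41) for (x, y) = (4, 9).
LHS: y^2 = 9^2 mod 41 = 40
RHS: x^3 + 24 x + 2 = 4^3 + 24*4 + 2 mod 41 = 39
LHS != RHS

No, not on the curve


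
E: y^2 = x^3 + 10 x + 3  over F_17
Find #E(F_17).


For each x in F_17, count y with y^2 = x^3 + 10 x + 3 mod 17:
  x = 3: RHS = 9, y in [3, 14]  -> 2 point(s)
  x = 5: RHS = 8, y in [5, 12]  -> 2 point(s)
  x = 7: RHS = 8, y in [5, 12]  -> 2 point(s)
  x = 8: RHS = 0, y in [0]  -> 1 point(s)
  x = 10: RHS = 15, y in [7, 10]  -> 2 point(s)
  x = 11: RHS = 16, y in [4, 13]  -> 2 point(s)
  x = 12: RHS = 15, y in [7, 10]  -> 2 point(s)
  x = 13: RHS = 1, y in [1, 16]  -> 2 point(s)
  x = 15: RHS = 9, y in [3, 14]  -> 2 point(s)
  x = 16: RHS = 9, y in [3, 14]  -> 2 point(s)
Affine points: 19. Add the point at infinity: total = 20.

#E(F_17) = 20


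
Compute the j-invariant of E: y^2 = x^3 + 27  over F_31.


Delta = -16(4 a^3 + 27 b^2) mod 31 = 1
-1728 * (4 a)^3 = -1728 * (4*0)^3 mod 31 = 0
j = 0 * 1^(-1) mod 31 = 0

j = 0 (mod 31)


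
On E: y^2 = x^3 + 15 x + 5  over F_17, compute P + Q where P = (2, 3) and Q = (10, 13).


P != Q, so use the chord formula.
s = (y2 - y1) / (x2 - x1) = (10) / (8) mod 17 = 14
x3 = s^2 - x1 - x2 mod 17 = 14^2 - 2 - 10 = 14
y3 = s (x1 - x3) - y1 mod 17 = 14 * (2 - 14) - 3 = 16

P + Q = (14, 16)


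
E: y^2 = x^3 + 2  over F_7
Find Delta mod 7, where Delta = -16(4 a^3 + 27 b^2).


4 a^3 + 27 b^2 = 4*0^3 + 27*2^2 = 0 + 108 = 108
Delta = -16 * (108) = -1728
Delta mod 7 = 1

Delta = 1 (mod 7)


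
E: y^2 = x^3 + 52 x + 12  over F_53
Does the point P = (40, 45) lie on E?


Check whether y^2 = x^3 + 52 x + 12 (mod 53) for (x, y) = (40, 45).
LHS: y^2 = 45^2 mod 53 = 11
RHS: x^3 + 52 x + 12 = 40^3 + 52*40 + 12 mod 53 = 1
LHS != RHS

No, not on the curve


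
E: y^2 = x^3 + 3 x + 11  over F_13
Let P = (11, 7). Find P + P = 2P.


Doubling: s = (3 x1^2 + a) / (2 y1)
s = (3*11^2 + 3) / (2*7) mod 13 = 2
x3 = s^2 - 2 x1 mod 13 = 2^2 - 2*11 = 8
y3 = s (x1 - x3) - y1 mod 13 = 2 * (11 - 8) - 7 = 12

2P = (8, 12)


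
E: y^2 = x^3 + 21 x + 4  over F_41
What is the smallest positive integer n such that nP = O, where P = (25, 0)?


Compute successive multiples of P until we hit O:
  1P = (25, 0)
  2P = O

ord(P) = 2


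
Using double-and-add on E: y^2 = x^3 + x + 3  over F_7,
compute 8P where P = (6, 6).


k = 8 = 1000_2 (binary, LSB first: 0001)
Double-and-add from P = (6, 6):
  bit 0 = 0: acc unchanged = O
  bit 1 = 0: acc unchanged = O
  bit 2 = 0: acc unchanged = O
  bit 3 = 1: acc = O + (6, 1) = (6, 1)

8P = (6, 1)


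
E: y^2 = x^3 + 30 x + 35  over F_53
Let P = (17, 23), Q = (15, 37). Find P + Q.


P != Q, so use the chord formula.
s = (y2 - y1) / (x2 - x1) = (14) / (51) mod 53 = 46
x3 = s^2 - x1 - x2 mod 53 = 46^2 - 17 - 15 = 17
y3 = s (x1 - x3) - y1 mod 53 = 46 * (17 - 17) - 23 = 30

P + Q = (17, 30)


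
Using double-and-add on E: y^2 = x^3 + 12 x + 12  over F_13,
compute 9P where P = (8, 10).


k = 9 = 1001_2 (binary, LSB first: 1001)
Double-and-add from P = (8, 10):
  bit 0 = 1: acc = O + (8, 10) = (8, 10)
  bit 1 = 0: acc unchanged = (8, 10)
  bit 2 = 0: acc unchanged = (8, 10)
  bit 3 = 1: acc = (8, 10) + (1, 8) = (7, 7)

9P = (7, 7)


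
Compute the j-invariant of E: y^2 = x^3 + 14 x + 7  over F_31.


Delta = -16(4 a^3 + 27 b^2) mod 31 = 4
-1728 * (4 a)^3 = -1728 * (4*14)^3 mod 31 = 8
j = 8 * 4^(-1) mod 31 = 2

j = 2 (mod 31)


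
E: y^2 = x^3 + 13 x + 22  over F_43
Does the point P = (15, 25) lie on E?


Check whether y^2 = x^3 + 13 x + 22 (mod 43) for (x, y) = (15, 25).
LHS: y^2 = 25^2 mod 43 = 23
RHS: x^3 + 13 x + 22 = 15^3 + 13*15 + 22 mod 43 = 23
LHS = RHS

Yes, on the curve


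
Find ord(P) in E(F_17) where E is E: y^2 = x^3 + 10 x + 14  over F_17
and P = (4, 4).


Compute successive multiples of P until we hit O:
  1P = (4, 4)
  2P = (1, 5)
  3P = (14, 5)
  4P = (7, 11)
  5P = (2, 12)
  6P = (10, 3)
  7P = (12, 3)
  8P = (5, 11)
  ... (continuing to 20P)
  20P = O

ord(P) = 20


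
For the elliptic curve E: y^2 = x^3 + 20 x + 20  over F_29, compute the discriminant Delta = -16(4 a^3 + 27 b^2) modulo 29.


4 a^3 + 27 b^2 = 4*20^3 + 27*20^2 = 32000 + 10800 = 42800
Delta = -16 * (42800) = -684800
Delta mod 29 = 6

Delta = 6 (mod 29)


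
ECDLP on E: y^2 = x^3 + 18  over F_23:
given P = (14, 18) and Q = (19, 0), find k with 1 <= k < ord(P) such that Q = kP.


Enumerate multiples of P until we hit Q = (19, 0):
  1P = (14, 18)
  2P = (19, 0)
Match found at i = 2.

k = 2


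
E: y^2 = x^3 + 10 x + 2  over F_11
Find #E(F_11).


For each x in F_11, count y with y^2 = x^3 + 10 x + 2 mod 11:
  x = 3: RHS = 4, y in [2, 9]  -> 2 point(s)
  x = 5: RHS = 1, y in [1, 10]  -> 2 point(s)
  x = 6: RHS = 3, y in [5, 6]  -> 2 point(s)
  x = 8: RHS = 0, y in [0]  -> 1 point(s)
Affine points: 7. Add the point at infinity: total = 8.

#E(F_11) = 8


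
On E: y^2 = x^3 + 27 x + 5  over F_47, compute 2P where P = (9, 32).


Doubling: s = (3 x1^2 + a) / (2 y1)
s = (3*9^2 + 27) / (2*32) mod 47 = 38
x3 = s^2 - 2 x1 mod 47 = 38^2 - 2*9 = 16
y3 = s (x1 - x3) - y1 mod 47 = 38 * (9 - 16) - 32 = 31

2P = (16, 31)


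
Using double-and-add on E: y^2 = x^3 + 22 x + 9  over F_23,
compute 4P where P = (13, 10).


k = 4 = 100_2 (binary, LSB first: 001)
Double-and-add from P = (13, 10):
  bit 0 = 0: acc unchanged = O
  bit 1 = 0: acc unchanged = O
  bit 2 = 1: acc = O + (7, 0) = (7, 0)

4P = (7, 0)


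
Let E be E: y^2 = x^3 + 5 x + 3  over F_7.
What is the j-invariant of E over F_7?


Delta = -16(4 a^3 + 27 b^2) mod 7 = 5
-1728 * (4 a)^3 = -1728 * (4*5)^3 mod 7 = 6
j = 6 * 5^(-1) mod 7 = 4

j = 4 (mod 7)


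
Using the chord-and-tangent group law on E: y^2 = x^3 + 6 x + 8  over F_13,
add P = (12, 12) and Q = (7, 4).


P != Q, so use the chord formula.
s = (y2 - y1) / (x2 - x1) = (5) / (8) mod 13 = 12
x3 = s^2 - x1 - x2 mod 13 = 12^2 - 12 - 7 = 8
y3 = s (x1 - x3) - y1 mod 13 = 12 * (12 - 8) - 12 = 10

P + Q = (8, 10)


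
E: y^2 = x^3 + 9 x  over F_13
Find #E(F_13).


For each x in F_13, count y with y^2 = x^3 + 9 x + 0 mod 13:
  x = 0: RHS = 0, y in [0]  -> 1 point(s)
  x = 1: RHS = 10, y in [6, 7]  -> 2 point(s)
  x = 2: RHS = 0, y in [0]  -> 1 point(s)
  x = 4: RHS = 9, y in [3, 10]  -> 2 point(s)
  x = 5: RHS = 1, y in [1, 12]  -> 2 point(s)
  x = 6: RHS = 10, y in [6, 7]  -> 2 point(s)
  x = 7: RHS = 3, y in [4, 9]  -> 2 point(s)
  x = 8: RHS = 12, y in [5, 8]  -> 2 point(s)
  x = 9: RHS = 4, y in [2, 11]  -> 2 point(s)
  x = 11: RHS = 0, y in [0]  -> 1 point(s)
  x = 12: RHS = 3, y in [4, 9]  -> 2 point(s)
Affine points: 19. Add the point at infinity: total = 20.

#E(F_13) = 20


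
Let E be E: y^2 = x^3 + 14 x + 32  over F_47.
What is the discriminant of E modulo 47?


4 a^3 + 27 b^2 = 4*14^3 + 27*32^2 = 10976 + 27648 = 38624
Delta = -16 * (38624) = -617984
Delta mod 47 = 19

Delta = 19 (mod 47)


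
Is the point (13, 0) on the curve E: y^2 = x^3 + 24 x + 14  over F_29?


Check whether y^2 = x^3 + 24 x + 14 (mod 29) for (x, y) = (13, 0).
LHS: y^2 = 0^2 mod 29 = 0
RHS: x^3 + 24 x + 14 = 13^3 + 24*13 + 14 mod 29 = 0
LHS = RHS

Yes, on the curve


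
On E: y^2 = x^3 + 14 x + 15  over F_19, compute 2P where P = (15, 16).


Doubling: s = (3 x1^2 + a) / (2 y1)
s = (3*15^2 + 14) / (2*16) mod 19 = 15
x3 = s^2 - 2 x1 mod 19 = 15^2 - 2*15 = 5
y3 = s (x1 - x3) - y1 mod 19 = 15 * (15 - 5) - 16 = 1

2P = (5, 1)


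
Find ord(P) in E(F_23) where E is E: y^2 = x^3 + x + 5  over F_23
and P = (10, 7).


Compute successive multiples of P until we hit O:
  1P = (10, 7)
  2P = (11, 6)
  3P = (3, 9)
  4P = (19, 12)
  5P = (21, 15)
  6P = (18, 6)
  7P = (4, 21)
  8P = (17, 17)
  ... (continuing to 22P)
  22P = O

ord(P) = 22


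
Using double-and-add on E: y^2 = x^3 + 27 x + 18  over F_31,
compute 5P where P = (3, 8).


k = 5 = 101_2 (binary, LSB first: 101)
Double-and-add from P = (3, 8):
  bit 0 = 1: acc = O + (3, 8) = (3, 8)
  bit 1 = 0: acc unchanged = (3, 8)
  bit 2 = 1: acc = (3, 8) + (21, 22) = (21, 9)

5P = (21, 9)


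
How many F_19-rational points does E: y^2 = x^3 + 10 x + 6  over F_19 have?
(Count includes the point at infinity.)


For each x in F_19, count y with y^2 = x^3 + 10 x + 6 mod 19:
  x = 0: RHS = 6, y in [5, 14]  -> 2 point(s)
  x = 1: RHS = 17, y in [6, 13]  -> 2 point(s)
  x = 3: RHS = 6, y in [5, 14]  -> 2 point(s)
  x = 6: RHS = 16, y in [4, 15]  -> 2 point(s)
  x = 7: RHS = 1, y in [1, 18]  -> 2 point(s)
  x = 8: RHS = 9, y in [3, 16]  -> 2 point(s)
  x = 10: RHS = 4, y in [2, 17]  -> 2 point(s)
  x = 12: RHS = 11, y in [7, 12]  -> 2 point(s)
  x = 15: RHS = 16, y in [4, 15]  -> 2 point(s)
  x = 16: RHS = 6, y in [5, 14]  -> 2 point(s)
  x = 17: RHS = 16, y in [4, 15]  -> 2 point(s)
Affine points: 22. Add the point at infinity: total = 23.

#E(F_19) = 23


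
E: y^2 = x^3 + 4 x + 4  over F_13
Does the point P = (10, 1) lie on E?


Check whether y^2 = x^3 + 4 x + 4 (mod 13) for (x, y) = (10, 1).
LHS: y^2 = 1^2 mod 13 = 1
RHS: x^3 + 4 x + 4 = 10^3 + 4*10 + 4 mod 13 = 4
LHS != RHS

No, not on the curve


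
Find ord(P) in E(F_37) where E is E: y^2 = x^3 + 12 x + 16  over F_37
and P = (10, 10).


Compute successive multiples of P until we hit O:
  1P = (10, 10)
  2P = (28, 20)
  3P = (29, 0)
  4P = (28, 17)
  5P = (10, 27)
  6P = O

ord(P) = 6


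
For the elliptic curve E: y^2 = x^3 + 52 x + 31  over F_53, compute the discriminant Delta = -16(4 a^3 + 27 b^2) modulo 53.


4 a^3 + 27 b^2 = 4*52^3 + 27*31^2 = 562432 + 25947 = 588379
Delta = -16 * (588379) = -9414064
Delta mod 53 = 8

Delta = 8 (mod 53)


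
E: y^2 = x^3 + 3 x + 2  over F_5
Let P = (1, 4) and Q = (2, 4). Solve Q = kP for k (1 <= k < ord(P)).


Enumerate multiples of P until we hit Q = (2, 4):
  1P = (1, 4)
  2P = (2, 4)
Match found at i = 2.

k = 2


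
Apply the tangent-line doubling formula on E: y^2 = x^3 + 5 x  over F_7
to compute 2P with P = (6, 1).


Doubling: s = (3 x1^2 + a) / (2 y1)
s = (3*6^2 + 5) / (2*1) mod 7 = 4
x3 = s^2 - 2 x1 mod 7 = 4^2 - 2*6 = 4
y3 = s (x1 - x3) - y1 mod 7 = 4 * (6 - 4) - 1 = 0

2P = (4, 0)


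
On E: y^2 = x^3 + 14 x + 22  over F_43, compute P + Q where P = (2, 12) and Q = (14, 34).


P != Q, so use the chord formula.
s = (y2 - y1) / (x2 - x1) = (22) / (12) mod 43 = 9
x3 = s^2 - x1 - x2 mod 43 = 9^2 - 2 - 14 = 22
y3 = s (x1 - x3) - y1 mod 43 = 9 * (2 - 22) - 12 = 23

P + Q = (22, 23)


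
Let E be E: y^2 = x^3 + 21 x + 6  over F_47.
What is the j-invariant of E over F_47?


Delta = -16(4 a^3 + 27 b^2) mod 47 = 18
-1728 * (4 a)^3 = -1728 * (4*21)^3 mod 47 = 45
j = 45 * 18^(-1) mod 47 = 26

j = 26 (mod 47)


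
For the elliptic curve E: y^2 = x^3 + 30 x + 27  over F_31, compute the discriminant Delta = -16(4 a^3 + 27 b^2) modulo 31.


4 a^3 + 27 b^2 = 4*30^3 + 27*27^2 = 108000 + 19683 = 127683
Delta = -16 * (127683) = -2042928
Delta mod 31 = 3

Delta = 3 (mod 31)


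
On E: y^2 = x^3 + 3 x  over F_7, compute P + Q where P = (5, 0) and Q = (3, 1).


P != Q, so use the chord formula.
s = (y2 - y1) / (x2 - x1) = (1) / (5) mod 7 = 3
x3 = s^2 - x1 - x2 mod 7 = 3^2 - 5 - 3 = 1
y3 = s (x1 - x3) - y1 mod 7 = 3 * (5 - 1) - 0 = 5

P + Q = (1, 5)


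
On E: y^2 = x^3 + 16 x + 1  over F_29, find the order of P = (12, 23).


Compute successive multiples of P until we hit O:
  1P = (12, 23)
  2P = (10, 28)
  3P = (6, 20)
  4P = (4, 10)
  5P = (17, 16)
  6P = (24, 17)
  7P = (15, 22)
  8P = (15, 7)
  ... (continuing to 15P)
  15P = O

ord(P) = 15


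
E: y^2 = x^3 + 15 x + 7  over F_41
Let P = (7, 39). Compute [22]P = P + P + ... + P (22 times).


k = 22 = 10110_2 (binary, LSB first: 01101)
Double-and-add from P = (7, 39):
  bit 0 = 0: acc unchanged = O
  bit 1 = 1: acc = O + (17, 38) = (17, 38)
  bit 2 = 1: acc = (17, 38) + (9, 16) = (20, 5)
  bit 3 = 0: acc unchanged = (20, 5)
  bit 4 = 1: acc = (20, 5) + (39, 25) = (14, 38)

22P = (14, 38)


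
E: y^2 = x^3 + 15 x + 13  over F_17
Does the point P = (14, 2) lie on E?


Check whether y^2 = x^3 + 15 x + 13 (mod 17) for (x, y) = (14, 2).
LHS: y^2 = 2^2 mod 17 = 4
RHS: x^3 + 15 x + 13 = 14^3 + 15*14 + 13 mod 17 = 9
LHS != RHS

No, not on the curve


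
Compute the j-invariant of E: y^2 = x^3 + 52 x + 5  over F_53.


Delta = -16(4 a^3 + 27 b^2) mod 53 = 23
-1728 * (4 a)^3 = -1728 * (4*52)^3 mod 53 = 34
j = 34 * 23^(-1) mod 53 = 13

j = 13 (mod 53)


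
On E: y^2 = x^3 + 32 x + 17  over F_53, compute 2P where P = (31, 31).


Doubling: s = (3 x1^2 + a) / (2 y1)
s = (3*31^2 + 32) / (2*31) mod 53 = 0
x3 = s^2 - 2 x1 mod 53 = 0^2 - 2*31 = 44
y3 = s (x1 - x3) - y1 mod 53 = 0 * (31 - 44) - 31 = 22

2P = (44, 22)


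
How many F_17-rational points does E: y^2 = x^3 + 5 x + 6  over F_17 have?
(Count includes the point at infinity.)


For each x in F_17, count y with y^2 = x^3 + 5 x + 6 mod 17:
  x = 9: RHS = 15, y in [7, 10]  -> 2 point(s)
  x = 10: RHS = 2, y in [6, 11]  -> 2 point(s)
  x = 11: RHS = 15, y in [7, 10]  -> 2 point(s)
  x = 12: RHS = 9, y in [3, 14]  -> 2 point(s)
  x = 14: RHS = 15, y in [7, 10]  -> 2 point(s)
  x = 16: RHS = 0, y in [0]  -> 1 point(s)
Affine points: 11. Add the point at infinity: total = 12.

#E(F_17) = 12


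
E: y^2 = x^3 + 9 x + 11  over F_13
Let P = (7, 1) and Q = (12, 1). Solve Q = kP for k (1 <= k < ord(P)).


Enumerate multiples of P until we hit Q = (12, 1):
  1P = (7, 1)
  2P = (12, 12)
  3P = (3, 0)
  4P = (12, 1)
Match found at i = 4.

k = 4


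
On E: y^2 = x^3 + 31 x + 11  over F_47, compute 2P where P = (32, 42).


Doubling: s = (3 x1^2 + a) / (2 y1)
s = (3*32^2 + 31) / (2*42) mod 47 = 14
x3 = s^2 - 2 x1 mod 47 = 14^2 - 2*32 = 38
y3 = s (x1 - x3) - y1 mod 47 = 14 * (32 - 38) - 42 = 15

2P = (38, 15)


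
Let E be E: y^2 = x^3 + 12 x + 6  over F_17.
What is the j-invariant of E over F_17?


Delta = -16(4 a^3 + 27 b^2) mod 17 = 13
-1728 * (4 a)^3 = -1728 * (4*12)^3 mod 17 = 8
j = 8 * 13^(-1) mod 17 = 15

j = 15 (mod 17)


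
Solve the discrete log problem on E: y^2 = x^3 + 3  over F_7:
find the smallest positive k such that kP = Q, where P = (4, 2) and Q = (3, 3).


Enumerate multiples of P until we hit Q = (3, 3):
  1P = (4, 2)
  2P = (3, 3)
Match found at i = 2.

k = 2


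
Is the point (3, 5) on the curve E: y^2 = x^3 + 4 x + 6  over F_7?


Check whether y^2 = x^3 + 4 x + 6 (mod 7) for (x, y) = (3, 5).
LHS: y^2 = 5^2 mod 7 = 4
RHS: x^3 + 4 x + 6 = 3^3 + 4*3 + 6 mod 7 = 3
LHS != RHS

No, not on the curve


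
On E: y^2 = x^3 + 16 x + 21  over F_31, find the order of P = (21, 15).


Compute successive multiples of P until we hit O:
  1P = (21, 15)
  2P = (25, 9)
  3P = (26, 8)
  4P = (12, 22)
  5P = (12, 9)
  6P = (26, 23)
  7P = (25, 22)
  8P = (21, 16)
  ... (continuing to 9P)
  9P = O

ord(P) = 9


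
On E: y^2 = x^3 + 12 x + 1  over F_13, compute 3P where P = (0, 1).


k = 3 = 11_2 (binary, LSB first: 11)
Double-and-add from P = (0, 1):
  bit 0 = 1: acc = O + (0, 1) = (0, 1)
  bit 1 = 1: acc = (0, 1) + (10, 4) = (4, 3)

3P = (4, 3)


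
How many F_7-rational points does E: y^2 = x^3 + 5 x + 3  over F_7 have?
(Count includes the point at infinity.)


For each x in F_7, count y with y^2 = x^3 + 5 x + 3 mod 7:
  x = 1: RHS = 2, y in [3, 4]  -> 2 point(s)
  x = 2: RHS = 0, y in [0]  -> 1 point(s)
  x = 6: RHS = 4, y in [2, 5]  -> 2 point(s)
Affine points: 5. Add the point at infinity: total = 6.

#E(F_7) = 6


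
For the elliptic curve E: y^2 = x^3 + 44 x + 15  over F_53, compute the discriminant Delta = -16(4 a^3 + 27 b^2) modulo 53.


4 a^3 + 27 b^2 = 4*44^3 + 27*15^2 = 340736 + 6075 = 346811
Delta = -16 * (346811) = -5548976
Delta mod 53 = 18

Delta = 18 (mod 53)


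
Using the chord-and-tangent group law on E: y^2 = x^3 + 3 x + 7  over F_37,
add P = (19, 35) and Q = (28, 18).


P != Q, so use the chord formula.
s = (y2 - y1) / (x2 - x1) = (20) / (9) mod 37 = 31
x3 = s^2 - x1 - x2 mod 37 = 31^2 - 19 - 28 = 26
y3 = s (x1 - x3) - y1 mod 37 = 31 * (19 - 26) - 35 = 7

P + Q = (26, 7)


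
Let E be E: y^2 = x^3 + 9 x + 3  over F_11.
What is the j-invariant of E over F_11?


Delta = -16(4 a^3 + 27 b^2) mod 11 = 1
-1728 * (4 a)^3 = -1728 * (4*9)^3 mod 11 = 6
j = 6 * 1^(-1) mod 11 = 6

j = 6 (mod 11)


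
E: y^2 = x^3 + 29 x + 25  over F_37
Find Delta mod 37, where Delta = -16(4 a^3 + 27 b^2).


4 a^3 + 27 b^2 = 4*29^3 + 27*25^2 = 97556 + 16875 = 114431
Delta = -16 * (114431) = -1830896
Delta mod 37 = 12

Delta = 12 (mod 37)


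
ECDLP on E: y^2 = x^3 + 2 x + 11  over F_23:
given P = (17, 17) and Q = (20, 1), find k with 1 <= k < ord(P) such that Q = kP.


Enumerate multiples of P until we hit Q = (20, 1):
  1P = (17, 17)
  2P = (20, 22)
  3P = (22, 13)
  4P = (15, 9)
  5P = (7, 0)
  6P = (15, 14)
  7P = (22, 10)
  8P = (20, 1)
Match found at i = 8.

k = 8


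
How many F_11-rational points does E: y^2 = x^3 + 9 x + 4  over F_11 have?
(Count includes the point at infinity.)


For each x in F_11, count y with y^2 = x^3 + 9 x + 4 mod 11:
  x = 0: RHS = 4, y in [2, 9]  -> 2 point(s)
  x = 1: RHS = 3, y in [5, 6]  -> 2 point(s)
  x = 3: RHS = 3, y in [5, 6]  -> 2 point(s)
  x = 4: RHS = 5, y in [4, 7]  -> 2 point(s)
  x = 5: RHS = 9, y in [3, 8]  -> 2 point(s)
  x = 7: RHS = 3, y in [5, 6]  -> 2 point(s)
  x = 8: RHS = 5, y in [4, 7]  -> 2 point(s)
  x = 9: RHS = 0, y in [0]  -> 1 point(s)
  x = 10: RHS = 5, y in [4, 7]  -> 2 point(s)
Affine points: 17. Add the point at infinity: total = 18.

#E(F_11) = 18


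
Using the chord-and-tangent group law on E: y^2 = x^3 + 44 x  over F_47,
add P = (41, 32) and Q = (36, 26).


P != Q, so use the chord formula.
s = (y2 - y1) / (x2 - x1) = (41) / (42) mod 47 = 20
x3 = s^2 - x1 - x2 mod 47 = 20^2 - 41 - 36 = 41
y3 = s (x1 - x3) - y1 mod 47 = 20 * (41 - 41) - 32 = 15

P + Q = (41, 15)


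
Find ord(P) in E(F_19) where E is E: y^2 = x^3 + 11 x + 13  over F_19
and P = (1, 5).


Compute successive multiples of P until we hit O:
  1P = (1, 5)
  2P = (3, 15)
  3P = (2, 9)
  4P = (13, 4)
  5P = (12, 7)
  6P = (12, 12)
  7P = (13, 15)
  8P = (2, 10)
  ... (continuing to 11P)
  11P = O

ord(P) = 11


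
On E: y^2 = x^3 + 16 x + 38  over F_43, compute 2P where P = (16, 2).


Doubling: s = (3 x1^2 + a) / (2 y1)
s = (3*16^2 + 16) / (2*2) mod 43 = 24
x3 = s^2 - 2 x1 mod 43 = 24^2 - 2*16 = 28
y3 = s (x1 - x3) - y1 mod 43 = 24 * (16 - 28) - 2 = 11

2P = (28, 11)


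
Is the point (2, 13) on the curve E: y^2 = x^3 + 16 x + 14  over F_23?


Check whether y^2 = x^3 + 16 x + 14 (mod 23) for (x, y) = (2, 13).
LHS: y^2 = 13^2 mod 23 = 8
RHS: x^3 + 16 x + 14 = 2^3 + 16*2 + 14 mod 23 = 8
LHS = RHS

Yes, on the curve


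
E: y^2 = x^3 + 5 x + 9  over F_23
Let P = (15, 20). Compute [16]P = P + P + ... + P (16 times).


k = 16 = 10000_2 (binary, LSB first: 00001)
Double-and-add from P = (15, 20):
  bit 0 = 0: acc unchanged = O
  bit 1 = 0: acc unchanged = O
  bit 2 = 0: acc unchanged = O
  bit 3 = 0: acc unchanged = O
  bit 4 = 1: acc = O + (17, 4) = (17, 4)

16P = (17, 4)


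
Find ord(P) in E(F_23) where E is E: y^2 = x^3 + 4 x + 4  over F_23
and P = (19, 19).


Compute successive multiples of P until we hit O:
  1P = (19, 19)
  2P = (10, 3)
  3P = (0, 2)
  4P = (12, 3)
  5P = (16, 1)
  6P = (1, 20)
  7P = (15, 14)
  8P = (15, 9)
  ... (continuing to 15P)
  15P = O

ord(P) = 15


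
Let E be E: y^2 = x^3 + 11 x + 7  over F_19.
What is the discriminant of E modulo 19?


4 a^3 + 27 b^2 = 4*11^3 + 27*7^2 = 5324 + 1323 = 6647
Delta = -16 * (6647) = -106352
Delta mod 19 = 10

Delta = 10 (mod 19)


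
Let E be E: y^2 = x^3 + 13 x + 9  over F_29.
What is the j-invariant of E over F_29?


Delta = -16(4 a^3 + 27 b^2) mod 29 = 24
-1728 * (4 a)^3 = -1728 * (4*13)^3 mod 29 = 18
j = 18 * 24^(-1) mod 29 = 8

j = 8 (mod 29)


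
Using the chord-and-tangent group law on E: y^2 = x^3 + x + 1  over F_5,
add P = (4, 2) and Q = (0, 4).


P != Q, so use the chord formula.
s = (y2 - y1) / (x2 - x1) = (2) / (1) mod 5 = 2
x3 = s^2 - x1 - x2 mod 5 = 2^2 - 4 - 0 = 0
y3 = s (x1 - x3) - y1 mod 5 = 2 * (4 - 0) - 2 = 1

P + Q = (0, 1)


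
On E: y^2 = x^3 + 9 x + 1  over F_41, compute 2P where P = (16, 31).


Doubling: s = (3 x1^2 + a) / (2 y1)
s = (3*16^2 + 9) / (2*31) mod 41 = 37
x3 = s^2 - 2 x1 mod 41 = 37^2 - 2*16 = 25
y3 = s (x1 - x3) - y1 mod 41 = 37 * (16 - 25) - 31 = 5

2P = (25, 5)


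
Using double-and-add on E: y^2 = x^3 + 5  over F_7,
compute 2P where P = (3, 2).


k = 2 = 10_2 (binary, LSB first: 01)
Double-and-add from P = (3, 2):
  bit 0 = 0: acc unchanged = O
  bit 1 = 1: acc = O + (5, 2) = (5, 2)

2P = (5, 2)


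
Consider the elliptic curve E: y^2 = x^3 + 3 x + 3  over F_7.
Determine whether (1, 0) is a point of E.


Check whether y^2 = x^3 + 3 x + 3 (mod 7) for (x, y) = (1, 0).
LHS: y^2 = 0^2 mod 7 = 0
RHS: x^3 + 3 x + 3 = 1^3 + 3*1 + 3 mod 7 = 0
LHS = RHS

Yes, on the curve


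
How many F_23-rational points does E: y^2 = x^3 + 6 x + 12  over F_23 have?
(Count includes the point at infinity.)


For each x in F_23, count y with y^2 = x^3 + 6 x + 12 mod 23:
  x = 0: RHS = 12, y in [9, 14]  -> 2 point(s)
  x = 2: RHS = 9, y in [3, 20]  -> 2 point(s)
  x = 4: RHS = 8, y in [10, 13]  -> 2 point(s)
  x = 5: RHS = 6, y in [11, 12]  -> 2 point(s)
  x = 7: RHS = 6, y in [11, 12]  -> 2 point(s)
  x = 9: RHS = 13, y in [6, 17]  -> 2 point(s)
  x = 11: RHS = 6, y in [11, 12]  -> 2 point(s)
  x = 12: RHS = 18, y in [8, 15]  -> 2 point(s)
  x = 15: RHS = 4, y in [2, 21]  -> 2 point(s)
  x = 16: RHS = 18, y in [8, 15]  -> 2 point(s)
  x = 17: RHS = 13, y in [6, 17]  -> 2 point(s)
  x = 18: RHS = 18, y in [8, 15]  -> 2 point(s)
  x = 19: RHS = 16, y in [4, 19]  -> 2 point(s)
  x = 20: RHS = 13, y in [6, 17]  -> 2 point(s)
Affine points: 28. Add the point at infinity: total = 29.

#E(F_23) = 29


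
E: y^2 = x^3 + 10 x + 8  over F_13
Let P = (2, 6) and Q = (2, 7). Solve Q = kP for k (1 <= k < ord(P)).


Enumerate multiples of P until we hit Q = (2, 7):
  1P = (2, 6)
  2P = (12, 6)
  3P = (12, 7)
  4P = (2, 7)
Match found at i = 4.

k = 4


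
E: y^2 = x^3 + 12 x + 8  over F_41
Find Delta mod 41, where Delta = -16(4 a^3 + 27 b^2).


4 a^3 + 27 b^2 = 4*12^3 + 27*8^2 = 6912 + 1728 = 8640
Delta = -16 * (8640) = -138240
Delta mod 41 = 12

Delta = 12 (mod 41)


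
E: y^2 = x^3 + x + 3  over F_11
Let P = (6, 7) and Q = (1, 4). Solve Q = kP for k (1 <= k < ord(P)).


Enumerate multiples of P until we hit Q = (1, 4):
  1P = (6, 7)
  2P = (4, 7)
  3P = (1, 4)
Match found at i = 3.

k = 3


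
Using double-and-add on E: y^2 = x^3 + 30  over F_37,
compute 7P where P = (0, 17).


k = 7 = 111_2 (binary, LSB first: 111)
Double-and-add from P = (0, 17):
  bit 0 = 1: acc = O + (0, 17) = (0, 17)
  bit 1 = 1: acc = (0, 17) + (0, 20) = O
  bit 2 = 1: acc = O + (0, 17) = (0, 17)

7P = (0, 17)


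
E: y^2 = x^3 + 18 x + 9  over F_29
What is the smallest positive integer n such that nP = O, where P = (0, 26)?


Compute successive multiples of P until we hit O:
  1P = (0, 26)
  2P = (9, 1)
  3P = (27, 20)
  4P = (11, 28)
  5P = (13, 27)
  6P = (10, 0)
  7P = (13, 2)
  8P = (11, 1)
  ... (continuing to 12P)
  12P = O

ord(P) = 12


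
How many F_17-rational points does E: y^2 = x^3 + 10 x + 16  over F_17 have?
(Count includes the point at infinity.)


For each x in F_17, count y with y^2 = x^3 + 10 x + 16 mod 17:
  x = 0: RHS = 16, y in [4, 13]  -> 2 point(s)
  x = 4: RHS = 1, y in [1, 16]  -> 2 point(s)
  x = 5: RHS = 4, y in [2, 15]  -> 2 point(s)
  x = 7: RHS = 4, y in [2, 15]  -> 2 point(s)
  x = 8: RHS = 13, y in [8, 9]  -> 2 point(s)
  x = 9: RHS = 2, y in [6, 11]  -> 2 point(s)
Affine points: 12. Add the point at infinity: total = 13.

#E(F_17) = 13


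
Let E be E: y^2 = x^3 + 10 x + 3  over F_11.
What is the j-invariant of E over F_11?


Delta = -16(4 a^3 + 27 b^2) mod 11 = 4
-1728 * (4 a)^3 = -1728 * (4*10)^3 mod 11 = 9
j = 9 * 4^(-1) mod 11 = 5

j = 5 (mod 11)


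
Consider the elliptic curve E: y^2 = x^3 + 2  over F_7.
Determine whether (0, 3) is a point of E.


Check whether y^2 = x^3 + 0 x + 2 (mod 7) for (x, y) = (0, 3).
LHS: y^2 = 3^2 mod 7 = 2
RHS: x^3 + 0 x + 2 = 0^3 + 0*0 + 2 mod 7 = 2
LHS = RHS

Yes, on the curve


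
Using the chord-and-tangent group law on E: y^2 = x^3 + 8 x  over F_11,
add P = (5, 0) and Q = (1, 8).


P != Q, so use the chord formula.
s = (y2 - y1) / (x2 - x1) = (8) / (7) mod 11 = 9
x3 = s^2 - x1 - x2 mod 11 = 9^2 - 5 - 1 = 9
y3 = s (x1 - x3) - y1 mod 11 = 9 * (5 - 9) - 0 = 8

P + Q = (9, 8)


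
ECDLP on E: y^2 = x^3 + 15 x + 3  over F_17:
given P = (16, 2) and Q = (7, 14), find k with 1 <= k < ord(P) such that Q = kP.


Enumerate multiples of P until we hit Q = (7, 14):
  1P = (16, 2)
  2P = (1, 6)
  3P = (4, 5)
  4P = (13, 10)
  5P = (14, 4)
  6P = (5, 4)
  7P = (15, 4)
  8P = (7, 14)
Match found at i = 8.

k = 8


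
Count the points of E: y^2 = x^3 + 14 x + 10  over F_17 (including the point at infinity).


For each x in F_17, count y with y^2 = x^3 + 14 x + 10 mod 17:
  x = 1: RHS = 8, y in [5, 12]  -> 2 point(s)
  x = 5: RHS = 1, y in [1, 16]  -> 2 point(s)
  x = 6: RHS = 4, y in [2, 15]  -> 2 point(s)
  x = 7: RHS = 9, y in [3, 14]  -> 2 point(s)
  x = 9: RHS = 15, y in [7, 10]  -> 2 point(s)
  x = 11: RHS = 16, y in [4, 13]  -> 2 point(s)
  x = 12: RHS = 2, y in [6, 11]  -> 2 point(s)
  x = 13: RHS = 9, y in [3, 14]  -> 2 point(s)
  x = 14: RHS = 9, y in [3, 14]  -> 2 point(s)
  x = 15: RHS = 8, y in [5, 12]  -> 2 point(s)
Affine points: 20. Add the point at infinity: total = 21.

#E(F_17) = 21


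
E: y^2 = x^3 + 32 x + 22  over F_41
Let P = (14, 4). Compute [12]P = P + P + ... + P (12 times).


k = 12 = 1100_2 (binary, LSB first: 0011)
Double-and-add from P = (14, 4):
  bit 0 = 0: acc unchanged = O
  bit 1 = 0: acc unchanged = O
  bit 2 = 1: acc = O + (5, 26) = (5, 26)
  bit 3 = 1: acc = (5, 26) + (26, 12) = (15, 8)

12P = (15, 8)


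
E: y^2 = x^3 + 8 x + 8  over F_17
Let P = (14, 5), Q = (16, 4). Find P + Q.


P != Q, so use the chord formula.
s = (y2 - y1) / (x2 - x1) = (16) / (2) mod 17 = 8
x3 = s^2 - x1 - x2 mod 17 = 8^2 - 14 - 16 = 0
y3 = s (x1 - x3) - y1 mod 17 = 8 * (14 - 0) - 5 = 5

P + Q = (0, 5)


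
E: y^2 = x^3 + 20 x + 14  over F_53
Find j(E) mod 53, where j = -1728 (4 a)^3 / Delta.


Delta = -16(4 a^3 + 27 b^2) mod 53 = 2
-1728 * (4 a)^3 = -1728 * (4*20)^3 mod 53 = 49
j = 49 * 2^(-1) mod 53 = 51

j = 51 (mod 53)


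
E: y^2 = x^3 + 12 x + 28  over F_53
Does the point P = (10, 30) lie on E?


Check whether y^2 = x^3 + 12 x + 28 (mod 53) for (x, y) = (10, 30).
LHS: y^2 = 30^2 mod 53 = 52
RHS: x^3 + 12 x + 28 = 10^3 + 12*10 + 28 mod 53 = 35
LHS != RHS

No, not on the curve


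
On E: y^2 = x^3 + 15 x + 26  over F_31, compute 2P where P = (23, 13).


Doubling: s = (3 x1^2 + a) / (2 y1)
s = (3*23^2 + 15) / (2*13) mod 31 = 2
x3 = s^2 - 2 x1 mod 31 = 2^2 - 2*23 = 20
y3 = s (x1 - x3) - y1 mod 31 = 2 * (23 - 20) - 13 = 24

2P = (20, 24)


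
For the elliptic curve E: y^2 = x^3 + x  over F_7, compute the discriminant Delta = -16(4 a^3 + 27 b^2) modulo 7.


4 a^3 + 27 b^2 = 4*1^3 + 27*0^2 = 4 + 0 = 4
Delta = -16 * (4) = -64
Delta mod 7 = 6

Delta = 6 (mod 7)


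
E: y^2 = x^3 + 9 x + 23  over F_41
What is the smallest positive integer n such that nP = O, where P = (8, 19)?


Compute successive multiples of P until we hit O:
  1P = (8, 19)
  2P = (4, 0)
  3P = (8, 22)
  4P = O

ord(P) = 4


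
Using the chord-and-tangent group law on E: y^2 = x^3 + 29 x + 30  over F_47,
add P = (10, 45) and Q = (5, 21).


P != Q, so use the chord formula.
s = (y2 - y1) / (x2 - x1) = (23) / (42) mod 47 = 33
x3 = s^2 - x1 - x2 mod 47 = 33^2 - 10 - 5 = 40
y3 = s (x1 - x3) - y1 mod 47 = 33 * (10 - 40) - 45 = 46

P + Q = (40, 46)


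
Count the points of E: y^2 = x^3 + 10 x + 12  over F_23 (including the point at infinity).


For each x in F_23, count y with y^2 = x^3 + 10 x + 12 mod 23:
  x = 0: RHS = 12, y in [9, 14]  -> 2 point(s)
  x = 1: RHS = 0, y in [0]  -> 1 point(s)
  x = 3: RHS = 0, y in [0]  -> 1 point(s)
  x = 4: RHS = 1, y in [1, 22]  -> 2 point(s)
  x = 5: RHS = 3, y in [7, 16]  -> 2 point(s)
  x = 6: RHS = 12, y in [9, 14]  -> 2 point(s)
  x = 8: RHS = 6, y in [11, 12]  -> 2 point(s)
  x = 9: RHS = 3, y in [7, 16]  -> 2 point(s)
  x = 10: RHS = 8, y in [10, 13]  -> 2 point(s)
  x = 11: RHS = 4, y in [2, 21]  -> 2 point(s)
  x = 13: RHS = 16, y in [4, 19]  -> 2 point(s)
  x = 15: RHS = 18, y in [8, 15]  -> 2 point(s)
  x = 16: RHS = 13, y in [6, 17]  -> 2 point(s)
  x = 17: RHS = 12, y in [9, 14]  -> 2 point(s)
  x = 19: RHS = 0, y in [0]  -> 1 point(s)
  x = 20: RHS = 1, y in [1, 22]  -> 2 point(s)
  x = 22: RHS = 1, y in [1, 22]  -> 2 point(s)
Affine points: 31. Add the point at infinity: total = 32.

#E(F_23) = 32


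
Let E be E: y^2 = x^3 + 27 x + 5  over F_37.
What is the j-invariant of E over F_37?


Delta = -16(4 a^3 + 27 b^2) mod 37 = 31
-1728 * (4 a)^3 = -1728 * (4*27)^3 mod 37 = 36
j = 36 * 31^(-1) mod 37 = 31

j = 31 (mod 37)


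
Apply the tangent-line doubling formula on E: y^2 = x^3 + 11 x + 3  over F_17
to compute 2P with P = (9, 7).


Doubling: s = (3 x1^2 + a) / (2 y1)
s = (3*9^2 + 11) / (2*7) mod 17 = 6
x3 = s^2 - 2 x1 mod 17 = 6^2 - 2*9 = 1
y3 = s (x1 - x3) - y1 mod 17 = 6 * (9 - 1) - 7 = 7

2P = (1, 7)


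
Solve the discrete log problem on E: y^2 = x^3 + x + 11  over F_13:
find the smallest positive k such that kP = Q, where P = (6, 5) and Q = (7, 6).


Enumerate multiples of P until we hit Q = (7, 6):
  1P = (6, 5)
  2P = (11, 12)
  3P = (12, 10)
  4P = (4, 1)
  5P = (7, 6)
Match found at i = 5.

k = 5


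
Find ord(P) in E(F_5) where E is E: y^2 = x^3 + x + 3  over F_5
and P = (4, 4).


Compute successive multiples of P until we hit O:
  1P = (4, 4)
  2P = (1, 0)
  3P = (4, 1)
  4P = O

ord(P) = 4


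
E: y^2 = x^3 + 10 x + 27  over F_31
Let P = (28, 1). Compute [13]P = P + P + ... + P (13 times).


k = 13 = 1101_2 (binary, LSB first: 1011)
Double-and-add from P = (28, 1):
  bit 0 = 1: acc = O + (28, 1) = (28, 1)
  bit 1 = 0: acc unchanged = (28, 1)
  bit 2 = 1: acc = (28, 1) + (5, 4) = (18, 26)
  bit 3 = 1: acc = (18, 26) + (22, 13) = (19, 16)

13P = (19, 16)


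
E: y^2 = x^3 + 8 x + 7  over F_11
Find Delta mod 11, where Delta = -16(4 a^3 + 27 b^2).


4 a^3 + 27 b^2 = 4*8^3 + 27*7^2 = 2048 + 1323 = 3371
Delta = -16 * (3371) = -53936
Delta mod 11 = 8

Delta = 8 (mod 11)


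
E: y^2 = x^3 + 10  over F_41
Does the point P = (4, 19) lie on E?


Check whether y^2 = x^3 + 0 x + 10 (mod 41) for (x, y) = (4, 19).
LHS: y^2 = 19^2 mod 41 = 33
RHS: x^3 + 0 x + 10 = 4^3 + 0*4 + 10 mod 41 = 33
LHS = RHS

Yes, on the curve


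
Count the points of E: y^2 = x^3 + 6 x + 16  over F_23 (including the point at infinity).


For each x in F_23, count y with y^2 = x^3 + 6 x + 16 mod 23:
  x = 0: RHS = 16, y in [4, 19]  -> 2 point(s)
  x = 1: RHS = 0, y in [0]  -> 1 point(s)
  x = 2: RHS = 13, y in [6, 17]  -> 2 point(s)
  x = 4: RHS = 12, y in [9, 14]  -> 2 point(s)
  x = 8: RHS = 1, y in [1, 22]  -> 2 point(s)
  x = 10: RHS = 18, y in [8, 15]  -> 2 point(s)
  x = 15: RHS = 8, y in [10, 13]  -> 2 point(s)
  x = 22: RHS = 9, y in [3, 20]  -> 2 point(s)
Affine points: 15. Add the point at infinity: total = 16.

#E(F_23) = 16
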